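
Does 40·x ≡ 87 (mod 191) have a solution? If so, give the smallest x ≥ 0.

112

gcd(40, 191) = 1, so a unique solution mod 191 exists.
40⁻¹ ≡ 43 (mod 191).
x ≡ 43·87 ≡ 112 (mod 191).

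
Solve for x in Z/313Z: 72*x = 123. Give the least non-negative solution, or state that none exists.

93

gcd(72, 313) = 1, so a unique solution mod 313 exists.
72⁻¹ ≡ 100 (mod 313).
x ≡ 100*123 ≡ 93 (mod 313).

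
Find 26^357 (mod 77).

By square-and-multiply:
26^1 ≡ 26 (mod 77)
26^2 ≡ 26^2 = 676 ≡ 60 (mod 77)
26^4 ≡ 60^2 = 3600 ≡ 58 (mod 77)
26^8 ≡ 58^2 = 3364 ≡ 53 (mod 77)
26^16 ≡ 53^2 = 2809 ≡ 37 (mod 77)
26^32 ≡ 37^2 = 1369 ≡ 60 (mod 77)
26^64 ≡ 60^2 = 3600 ≡ 58 (mod 77)
26^128 ≡ 58^2 = 3364 ≡ 53 (mod 77)
26^256 ≡ 53^2 = 2809 ≡ 37 (mod 77)
26^357 = 26^256 · 26^64 · 26^32 · 26^4 · 26^1 ≡ 37 · 58 · 60 · 58 · 26 (mod 77).
Accumulate the product:
37 · 58 = 2146 ≡ 67
67 · 60 = 4020 ≡ 16
16 · 58 = 928 ≡ 4
4 · 26 = 104 ≡ 27

27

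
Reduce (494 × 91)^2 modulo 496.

388

494 × 91 = 44954 ≡ 314 (mod 496)
(314)^2 ≡ 388 (mod 496)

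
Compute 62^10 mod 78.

16

10 in binary is 1010, i.e. 10 = 8 + 2.
62^1 ≡ 62 (mod 78)
62^2 ≡ 62^2 = 3844 ≡ 22 (mod 78)
62^4 ≡ 22^2 = 484 ≡ 16 (mod 78)
62^8 ≡ 16^2 = 256 ≡ 22 (mod 78)
62^10 = 62^8 × 62^2 ≡ 22 × 22 (mod 78).
22 × 22 = 484 ≡ 16 (mod 78).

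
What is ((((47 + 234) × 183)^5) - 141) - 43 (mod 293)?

47 + 234 = 281
281 × 183 = 51423 ≡ 148 (mod 293)
(148)^5 ≡ 90 (mod 293)
90 - 141 = -51 ≡ 242 (mod 293)
242 - 43 = 199

199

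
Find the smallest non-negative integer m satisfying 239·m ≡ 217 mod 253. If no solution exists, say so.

111

gcd(239, 253) = 1, so a unique solution mod 253 exists.
239⁻¹ ≡ 18 (mod 253).
m ≡ 18·217 ≡ 111 (mod 253).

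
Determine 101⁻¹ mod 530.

21

By the extended Euclidean algorithm:
530 = 5·101 + 25
101 = 4·25 + 1
25 = 25·1 + 0
gcd(101, 530) = 1, so the inverse exists.
Back-substitute for 1:
1 = 1·101 − 4·25
  = −4·530 + 21·101
So 101⁻¹ ≡ 21 (mod 530).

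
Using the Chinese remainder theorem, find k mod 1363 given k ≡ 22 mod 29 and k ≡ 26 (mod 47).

29⁻¹ mod 47: 29×13 ≡ 1 (mod 47), so 29⁻¹ ≡ 13.
k = 22 + 29×((26 − 22)×13 mod 47) = 22 + 29×5 = 167.
Check: 167 mod 29 = 22, 167 mod 47 = 26. ✓

167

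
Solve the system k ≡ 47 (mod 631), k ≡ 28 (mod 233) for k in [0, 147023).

140760

631⁻¹ mod 233: 631·209 ≡ 1 (mod 233), so 631⁻¹ ≡ 209.
k = 47 + 631·((28 − 47)·209 mod 233) = 47 + 631·223 = 140760.
Check: 140760 mod 631 = 47, 140760 mod 233 = 28. ✓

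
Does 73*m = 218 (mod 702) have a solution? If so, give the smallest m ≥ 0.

gcd(73, 702) = 1, so a unique solution mod 702 exists.
73⁻¹ ≡ 577 (mod 702).
m ≡ 577*218 ≡ 128 (mod 702).

128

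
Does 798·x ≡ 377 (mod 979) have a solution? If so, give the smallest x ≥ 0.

171

gcd(798, 979) = 1, so a unique solution mod 979 exists.
798⁻¹ ≡ 860 (mod 979).
x ≡ 860·377 ≡ 171 (mod 979).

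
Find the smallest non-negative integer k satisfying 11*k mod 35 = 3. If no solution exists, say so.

13

gcd(11, 35) = 1, so a unique solution mod 35 exists.
11⁻¹ ≡ 16 (mod 35).
k ≡ 16*3 ≡ 13 (mod 35).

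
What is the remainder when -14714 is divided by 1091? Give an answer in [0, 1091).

560

-14714 = -14*1091 + 560, so -14714 ≡ 560 (mod 1091).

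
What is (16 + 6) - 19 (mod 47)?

3

16 + 6 = 22
22 - 19 = 3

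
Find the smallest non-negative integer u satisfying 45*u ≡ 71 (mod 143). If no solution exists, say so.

gcd(45, 143) = 1, so a unique solution mod 143 exists.
45⁻¹ ≡ 89 (mod 143).
u ≡ 89*71 ≡ 27 (mod 143).

27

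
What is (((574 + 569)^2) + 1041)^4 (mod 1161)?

574 + 569 = 1143
(1143)^2 ≡ 324 (mod 1161)
324 + 1041 = 1365 ≡ 204 (mod 1161)
(204)^4 ≡ 1053 (mod 1161)

1053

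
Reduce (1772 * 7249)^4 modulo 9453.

5293

1772 * 7249 = 12845228 ≡ 8054 (mod 9453)
(8054)^4 ≡ 5293 (mod 9453)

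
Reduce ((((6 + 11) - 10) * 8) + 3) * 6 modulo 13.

6 + 11 = 17 ≡ 4 (mod 13)
4 - 10 = -6 ≡ 7 (mod 13)
7 * 8 = 56 ≡ 4 (mod 13)
4 + 3 = 7
7 * 6 = 42 ≡ 3 (mod 13)

3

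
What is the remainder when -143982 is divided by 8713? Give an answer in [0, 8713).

4139

-143982 = -17*8713 + 4139, so -143982 ≡ 4139 (mod 8713).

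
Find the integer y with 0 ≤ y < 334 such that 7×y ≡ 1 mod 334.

191

Apply the Euclidean algorithm and back-substitute:
334 = 47*7 + 5
7 = 1*5 + 2
5 = 2*2 + 1
2 = 2*1 + 0
gcd(7, 334) = 1, so the inverse exists.
Bézout: 1 = 3*334 − 143*7.
So 7⁻¹ ≡ −143 ≡ 191 (mod 334).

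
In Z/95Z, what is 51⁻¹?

41

95 = 1·51 + 44
51 = 1·44 + 7
44 = 6·7 + 2
7 = 3·2 + 1
2 = 2·1 + 0
gcd(51, 95) = 1, so the inverse exists.
Bézout: 1 = −22·95 + 41·51.
So 51⁻¹ ≡ 41 (mod 95).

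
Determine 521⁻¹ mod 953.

514

By the extended Euclidean algorithm:
953 = 1*521 + 432
521 = 1*432 + 89
432 = 4*89 + 76
89 = 1*76 + 13
76 = 5*13 + 11
13 = 1*11 + 2
11 = 5*2 + 1
2 = 2*1 + 0
gcd(521, 953) = 1, so the inverse exists.
Bézout: 1 = 240*953 − 439*521.
So 521⁻¹ ≡ −439 ≡ 514 (mod 953).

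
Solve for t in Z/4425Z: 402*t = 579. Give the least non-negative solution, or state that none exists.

827

gcd(402, 4425) = 3, and 3 | 579, so solutions exist.
Divide through by 3: 134*t ≡ 193 (mod 1475).
134⁻¹ ≡ 1464 (mod 1475).
t ≡ 1464*193 ≡ 827 (mod 1475).
The smallest non-negative solution is t = 827.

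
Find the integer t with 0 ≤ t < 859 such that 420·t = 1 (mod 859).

Apply the Euclidean algorithm and back-substitute:
859 = 2*420 + 19
420 = 22*19 + 2
19 = 9*2 + 1
2 = 2*1 + 0
gcd(420, 859) = 1, so the inverse exists.
Back-substitute for 1:
1 = 1*19 − 9*2
  = −9*420 + 199*19
  = 199*859 − 407*420
So 420⁻¹ ≡ −407 ≡ 452 (mod 859).

452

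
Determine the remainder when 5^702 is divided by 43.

5^1 ≡ 5 (mod 43)
5^2 ≡ 5^2 = 25 (mod 43)
5^4 ≡ 25^2 = 625 ≡ 23 (mod 43)
5^8 ≡ 23^2 = 529 ≡ 13 (mod 43)
5^16 ≡ 13^2 = 169 ≡ 40 (mod 43)
5^32 ≡ 40^2 = 1600 ≡ 9 (mod 43)
5^64 ≡ 9^2 = 81 ≡ 38 (mod 43)
5^128 ≡ 38^2 = 1444 ≡ 25 (mod 43)
5^256 ≡ 25^2 = 625 ≡ 23 (mod 43)
5^512 ≡ 23^2 = 529 ≡ 13 (mod 43)
5^702 = 5^512 * 5^128 * 5^32 * 5^16 * 5^8 * 5^4 * 5^2 ≡ 13 * 25 * 9 * 40 * 13 * 23 * 25 (mod 43).
Accumulate the product:
13 * 25 = 325 ≡ 24
24 * 9 = 216 ≡ 1
1 * 40 = 40
40 * 13 = 520 ≡ 4
4 * 23 = 92 ≡ 6
6 * 25 = 150 ≡ 21

21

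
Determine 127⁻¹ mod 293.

Apply the Euclidean algorithm and back-substitute:
293 = 2*127 + 39
127 = 3*39 + 10
39 = 3*10 + 9
10 = 1*9 + 1
9 = 9*1 + 0
gcd(127, 293) = 1, so the inverse exists.
Back-substitute for 1:
1 = 1*10 − 1*9
  = −1*39 + 4*10
  = 4*127 − 13*39
  = −13*293 + 30*127
So 127⁻¹ ≡ 30 (mod 293).

30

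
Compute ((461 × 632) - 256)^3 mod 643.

589

461 × 632 = 291352 ≡ 73 (mod 643)
73 - 256 = -183 ≡ 460 (mod 643)
(460)^3 ≡ 589 (mod 643)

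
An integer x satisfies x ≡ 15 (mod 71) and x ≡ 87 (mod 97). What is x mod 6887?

2997

71⁻¹ mod 97: 71·41 ≡ 1 (mod 97), so 71⁻¹ ≡ 41.
x = 15 + 71·((87 − 15)·41 mod 97) = 15 + 71·42 = 2997.
Check: 2997 mod 71 = 15, 2997 mod 97 = 87. ✓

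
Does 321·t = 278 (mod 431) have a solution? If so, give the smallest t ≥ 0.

68

gcd(321, 431) = 1, so a unique solution mod 431 exists.
321⁻¹ ≡ 239 (mod 431).
t ≡ 239·278 ≡ 68 (mod 431).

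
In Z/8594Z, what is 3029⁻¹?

Apply the Euclidean algorithm and back-substitute:
8594 = 2×3029 + 2536
3029 = 1×2536 + 493
2536 = 5×493 + 71
493 = 6×71 + 67
71 = 1×67 + 4
67 = 16×4 + 3
4 = 1×3 + 1
3 = 3×1 + 0
gcd(3029, 8594) = 1, so the inverse exists.
Bézout: 1 = 768×8594 − 2179×3029.
So 3029⁻¹ ≡ −2179 ≡ 6415 (mod 8594).

6415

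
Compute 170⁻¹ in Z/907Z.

891

Apply the Euclidean algorithm and back-substitute:
907 = 5×170 + 57
170 = 2×57 + 56
57 = 1×56 + 1
56 = 56×1 + 0
gcd(170, 907) = 1, so the inverse exists.
Bézout: 1 = 3×907 − 16×170.
So 170⁻¹ ≡ −16 ≡ 891 (mod 907).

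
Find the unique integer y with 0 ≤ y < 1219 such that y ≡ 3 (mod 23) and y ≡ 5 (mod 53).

164

23⁻¹ mod 53: 23*30 ≡ 1 (mod 53), so 23⁻¹ ≡ 30.
y = 3 + 23*((5 − 3)*30 mod 53) = 3 + 23*7 = 164.
Check: 164 mod 23 = 3, 164 mod 53 = 5. ✓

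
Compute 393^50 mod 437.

271

50 in binary is 110010, i.e. 50 = 32 + 16 + 2.
393^1 ≡ 393 (mod 437)
393^2 ≡ 393^2 = 154449 ≡ 188 (mod 437)
393^4 ≡ 188^2 = 35344 ≡ 384 (mod 437)
393^8 ≡ 384^2 = 147456 ≡ 187 (mod 437)
393^16 ≡ 187^2 = 34969 ≡ 9 (mod 437)
393^32 ≡ 9^2 = 81 (mod 437)
393^50 = 393^32 * 393^16 * 393^2 ≡ 81 * 9 * 188 (mod 437).
Accumulate the product:
81 * 9 = 729 ≡ 292
292 * 188 = 54896 ≡ 271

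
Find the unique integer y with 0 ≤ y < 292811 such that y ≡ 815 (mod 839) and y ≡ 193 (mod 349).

839⁻¹ mod 349: 839×250 ≡ 1 (mod 349), so 839⁻¹ ≡ 250.
y = 815 + 839×((193 − 815)×250 mod 349) = 815 + 839×154 = 130021.

130021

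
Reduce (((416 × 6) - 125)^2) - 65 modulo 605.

416 × 6 = 2496 ≡ 76 (mod 605)
76 - 125 = -49 ≡ 556 (mod 605)
(556)^2 ≡ 586 (mod 605)
586 - 65 = 521

521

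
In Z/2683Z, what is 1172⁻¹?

277

Run the extended Euclidean algorithm:
2683 = 2*1172 + 339
1172 = 3*339 + 155
339 = 2*155 + 29
155 = 5*29 + 10
29 = 2*10 + 9
10 = 1*9 + 1
9 = 9*1 + 0
gcd(1172, 2683) = 1, so the inverse exists.
Bézout: 1 = −121*2683 + 277*1172.
So 1172⁻¹ ≡ 277 (mod 2683).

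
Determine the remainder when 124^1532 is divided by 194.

22

124^1 ≡ 124 (mod 194)
124^2 ≡ 124^2 = 15376 ≡ 50 (mod 194)
124^4 ≡ 50^2 = 2500 ≡ 172 (mod 194)
124^8 ≡ 172^2 = 29584 ≡ 96 (mod 194)
124^16 ≡ 96^2 = 9216 ≡ 98 (mod 194)
124^32 ≡ 98^2 = 9604 ≡ 98 (mod 194)
124^64 ≡ 98^2 = 9604 ≡ 98 (mod 194)
124^128 ≡ 98^2 = 9604 ≡ 98 (mod 194)
124^256 ≡ 98^2 = 9604 ≡ 98 (mod 194)
124^512 ≡ 98^2 = 9604 ≡ 98 (mod 194)
124^1024 ≡ 98^2 = 9604 ≡ 98 (mod 194)
124^1532 = 124^1024 * 124^256 * 124^128 * 124^64 * 124^32 * 124^16 * 124^8 * 124^4 ≡ 98 * 98 * 98 * 98 * 98 * 98 * 96 * 172 (mod 194).
Accumulate the product:
98 * 98 = 9604 ≡ 98
98 * 98 = 9604 ≡ 98
98 * 98 = 9604 ≡ 98
98 * 98 = 9604 ≡ 98
98 * 98 = 9604 ≡ 98
98 * 96 = 9408 ≡ 96
96 * 172 = 16512 ≡ 22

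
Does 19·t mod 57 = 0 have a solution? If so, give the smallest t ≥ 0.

gcd(19, 57) = 19, and 19 | 0, so solutions exist.
Divide through by 19: 1·t ≡ 0 (mod 3).
1⁻¹ ≡ 1 (mod 3).
t ≡ 1·0 ≡ 0 (mod 3).
The smallest non-negative solution is t = 0.

0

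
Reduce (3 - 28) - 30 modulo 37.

3 - 28 = -25 ≡ 12 (mod 37)
12 - 30 = -18 ≡ 19 (mod 37)

19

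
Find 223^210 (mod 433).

406

By square-and-multiply:
210 in binary is 11010010, i.e. 210 = 128 + 64 + 16 + 2.
223^1 ≡ 223 (mod 433)
223^2 ≡ 223^2 = 49729 ≡ 367 (mod 433)
223^4 ≡ 367^2 = 134689 ≡ 26 (mod 433)
223^8 ≡ 26^2 = 676 ≡ 243 (mod 433)
223^16 ≡ 243^2 = 59049 ≡ 161 (mod 433)
223^32 ≡ 161^2 = 25921 ≡ 374 (mod 433)
223^64 ≡ 374^2 = 139876 ≡ 17 (mod 433)
223^128 ≡ 17^2 = 289 (mod 433)
223^210 = 223^128 × 223^64 × 223^16 × 223^2 ≡ 289 × 17 × 161 × 367 (mod 433).
Accumulate the product:
289 × 17 = 4913 ≡ 150
150 × 161 = 24150 ≡ 335
335 × 367 = 122945 ≡ 406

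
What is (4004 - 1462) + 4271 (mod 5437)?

1376

4004 - 1462 = 2542
2542 + 4271 = 6813 ≡ 1376 (mod 5437)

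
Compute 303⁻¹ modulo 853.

259

853 = 2*303 + 247
303 = 1*247 + 56
247 = 4*56 + 23
56 = 2*23 + 10
23 = 2*10 + 3
10 = 3*3 + 1
3 = 3*1 + 0
gcd(303, 853) = 1, so the inverse exists.
Back-substitute for 1:
1 = 1*10 − 3*3
  = −3*23 + 7*10
  = 7*56 − 17*23
  = −17*247 + 75*56
  = 75*303 − 92*247
  = −92*853 + 259*303
So 303⁻¹ ≡ 259 (mod 853).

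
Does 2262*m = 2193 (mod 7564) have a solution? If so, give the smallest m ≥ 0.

gcd(2262, 7564) = 2, and 2 does not divide 2193.
So the congruence has no solution.

no solution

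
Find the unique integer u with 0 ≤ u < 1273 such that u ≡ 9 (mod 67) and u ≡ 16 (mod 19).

67⁻¹ mod 19: 67*2 ≡ 1 (mod 19), so 67⁻¹ ≡ 2.
u = 9 + 67*((16 − 9)*2 mod 19) = 9 + 67*14 = 947.
Check: 947 mod 67 = 9, 947 mod 19 = 16. ✓

947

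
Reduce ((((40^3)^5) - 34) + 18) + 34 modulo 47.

15

(40)^3 ≡ 33 (mod 47)
(33)^5 ≡ 44 (mod 47)
44 - 34 = 10
10 + 18 = 28
28 + 34 = 62 ≡ 15 (mod 47)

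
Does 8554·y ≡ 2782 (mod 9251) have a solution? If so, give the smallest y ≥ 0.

872

gcd(8554, 9251) = 1, so a unique solution mod 9251 exists.
8554⁻¹ ≡ 9105 (mod 9251).
y ≡ 9105·2782 ≡ 872 (mod 9251).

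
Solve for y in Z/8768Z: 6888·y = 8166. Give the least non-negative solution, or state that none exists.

no solution

gcd(6888, 8768) = 8, and 8 does not divide 8166.
So the congruence has no solution.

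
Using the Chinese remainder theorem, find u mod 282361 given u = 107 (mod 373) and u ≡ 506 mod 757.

373⁻¹ mod 757: 373*688 ≡ 1 (mod 757), so 373⁻¹ ≡ 688.
u = 107 + 373*((506 − 107)*688 mod 757) = 107 + 373*478 = 178401.
Check: 178401 mod 373 = 107, 178401 mod 757 = 506. ✓

178401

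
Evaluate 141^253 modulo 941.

253 in binary is 11111101, i.e. 253 = 128 + 64 + 32 + 16 + 8 + 4 + 1.
141^1 ≡ 141 (mod 941)
141^2 ≡ 141^2 = 19881 ≡ 120 (mod 941)
141^4 ≡ 120^2 = 14400 ≡ 285 (mod 941)
141^8 ≡ 285^2 = 81225 ≡ 299 (mod 941)
141^16 ≡ 299^2 = 89401 ≡ 6 (mod 941)
141^32 ≡ 6^2 = 36 (mod 941)
141^64 ≡ 36^2 = 1296 ≡ 355 (mod 941)
141^128 ≡ 355^2 = 126025 ≡ 872 (mod 941)
141^253 = 141^128 · 141^64 · 141^32 · 141^16 · 141^8 · 141^4 · 141^1 ≡ 872 · 355 · 36 · 6 · 299 · 285 · 141 (mod 941).
Accumulate the product:
872 · 355 = 309560 ≡ 912
912 · 36 = 32832 ≡ 838
838 · 6 = 5028 ≡ 323
323 · 299 = 96577 ≡ 595
595 · 285 = 169575 ≡ 195
195 · 141 = 27495 ≡ 206

206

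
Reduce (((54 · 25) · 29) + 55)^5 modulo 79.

38

54 · 25 = 1350 ≡ 7 (mod 79)
7 · 29 = 203 ≡ 45 (mod 79)
45 + 55 = 100 ≡ 21 (mod 79)
(21)^5 ≡ 38 (mod 79)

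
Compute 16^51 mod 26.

14

Compute successive squares:
16^1 ≡ 16 (mod 26)
16^2 ≡ 16^2 = 256 ≡ 22 (mod 26)
16^4 ≡ 22^2 = 484 ≡ 16 (mod 26)
16^8 ≡ 16^2 = 256 ≡ 22 (mod 26)
16^16 ≡ 22^2 = 484 ≡ 16 (mod 26)
16^32 ≡ 16^2 = 256 ≡ 22 (mod 26)
16^51 = 16^32 · 16^16 · 16^2 · 16^1 ≡ 22 · 16 · 22 · 16 (mod 26).
Accumulate the product:
22 · 16 = 352 ≡ 14
14 · 22 = 308 ≡ 22
22 · 16 = 352 ≡ 14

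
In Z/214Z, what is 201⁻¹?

Run the extended Euclidean algorithm:
214 = 1*201 + 13
201 = 15*13 + 6
13 = 2*6 + 1
6 = 6*1 + 0
gcd(201, 214) = 1, so the inverse exists.
Back-substitute for 1:
1 = 1*13 − 2*6
  = −2*201 + 31*13
  = 31*214 − 33*201
So 201⁻¹ ≡ −33 ≡ 181 (mod 214).

181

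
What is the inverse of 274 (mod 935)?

Run the extended Euclidean algorithm:
935 = 3·274 + 113
274 = 2·113 + 48
113 = 2·48 + 17
48 = 2·17 + 14
17 = 1·14 + 3
14 = 4·3 + 2
3 = 1·2 + 1
2 = 2·1 + 0
gcd(274, 935) = 1, so the inverse exists.
Bézout: 1 = 97·935 − 331·274.
So 274⁻¹ ≡ −331 ≡ 604 (mod 935).

604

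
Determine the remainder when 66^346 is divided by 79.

45

Using repeated squaring:
346 in binary is 101011010, i.e. 346 = 256 + 64 + 16 + 8 + 2.
66^1 ≡ 66 (mod 79)
66^2 ≡ 66^2 = 4356 ≡ 11 (mod 79)
66^4 ≡ 11^2 = 121 ≡ 42 (mod 79)
66^8 ≡ 42^2 = 1764 ≡ 26 (mod 79)
66^16 ≡ 26^2 = 676 ≡ 44 (mod 79)
66^32 ≡ 44^2 = 1936 ≡ 40 (mod 79)
66^64 ≡ 40^2 = 1600 ≡ 20 (mod 79)
66^128 ≡ 20^2 = 400 ≡ 5 (mod 79)
66^256 ≡ 5^2 = 25 (mod 79)
66^346 = 66^256 * 66^64 * 66^16 * 66^8 * 66^2 ≡ 25 * 20 * 44 * 26 * 11 (mod 79).
Accumulate the product:
25 * 20 = 500 ≡ 26
26 * 44 = 1144 ≡ 38
38 * 26 = 988 ≡ 40
40 * 11 = 440 ≡ 45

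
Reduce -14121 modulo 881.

856

-14121 = -17×881 + 856, so -14121 ≡ 856 (mod 881).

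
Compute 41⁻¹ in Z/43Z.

By the extended Euclidean algorithm:
43 = 1·41 + 2
41 = 20·2 + 1
2 = 2·1 + 0
gcd(41, 43) = 1, so the inverse exists.
Bézout: 1 = −20·43 + 21·41.
So 41⁻¹ ≡ 21 (mod 43).

21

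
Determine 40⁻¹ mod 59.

31

Run the extended Euclidean algorithm:
59 = 1·40 + 19
40 = 2·19 + 2
19 = 9·2 + 1
2 = 2·1 + 0
gcd(40, 59) = 1, so the inverse exists.
Bézout: 1 = 19·59 − 28·40.
So 40⁻¹ ≡ −28 ≡ 31 (mod 59).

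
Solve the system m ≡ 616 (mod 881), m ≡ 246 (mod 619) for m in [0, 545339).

881⁻¹ mod 619: 881×215 ≡ 1 (mod 619), so 881⁻¹ ≡ 215.
m = 616 + 881×((246 − 616)×215 mod 619) = 616 + 881×301 = 265797.

265797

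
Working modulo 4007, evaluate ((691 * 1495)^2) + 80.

691 * 1495 = 1033045 ≡ 3246 (mod 4007)
(3246)^2 ≡ 2113 (mod 4007)
2113 + 80 = 2193

2193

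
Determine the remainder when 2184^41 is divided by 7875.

2709

Using repeated squaring:
41 in binary is 101001, i.e. 41 = 32 + 8 + 1.
2184^1 ≡ 2184 (mod 7875)
2184^2 ≡ 2184^2 = 4769856 ≡ 5481 (mod 7875)
2184^4 ≡ 5481^2 = 30041361 ≡ 6111 (mod 7875)
2184^8 ≡ 6111^2 = 37344321 ≡ 1071 (mod 7875)
2184^16 ≡ 1071^2 = 1147041 ≡ 5166 (mod 7875)
2184^32 ≡ 5166^2 = 26687556 ≡ 7056 (mod 7875)
2184^41 = 2184^32 × 2184^8 × 2184^1 ≡ 7056 × 1071 × 2184 (mod 7875).
Accumulate the product:
7056 × 1071 = 7556976 ≡ 4851
4851 × 2184 = 10594584 ≡ 2709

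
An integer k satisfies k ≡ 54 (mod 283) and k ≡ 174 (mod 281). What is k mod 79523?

283⁻¹ mod 281: 283×141 ≡ 1 (mod 281), so 283⁻¹ ≡ 141.
k = 54 + 283×((174 − 54)×141 mod 281) = 54 + 283×60 = 17034.

17034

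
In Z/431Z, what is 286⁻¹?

Run the extended Euclidean algorithm:
431 = 1*286 + 145
286 = 1*145 + 141
145 = 1*141 + 4
141 = 35*4 + 1
4 = 4*1 + 0
gcd(286, 431) = 1, so the inverse exists.
Back-substitute for 1:
1 = 1*141 − 35*4
  = −35*145 + 36*141
  = 36*286 − 71*145
  = −71*431 + 107*286
So 286⁻¹ ≡ 107 (mod 431).

107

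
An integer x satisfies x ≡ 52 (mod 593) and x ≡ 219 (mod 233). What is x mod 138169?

593⁻¹ mod 233: 593·222 ≡ 1 (mod 233), so 593⁻¹ ≡ 222.
x = 52 + 593·((219 − 52)·222 mod 233) = 52 + 593·27 = 16063.

16063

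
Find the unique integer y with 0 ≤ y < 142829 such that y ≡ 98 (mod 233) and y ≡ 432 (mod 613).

233⁻¹ mod 613: 233×221 ≡ 1 (mod 613), so 233⁻¹ ≡ 221.
y = 98 + 233×((432 − 98)×221 mod 613) = 98 + 233×254 = 59280.
Check: 59280 mod 233 = 98, 59280 mod 613 = 432. ✓

59280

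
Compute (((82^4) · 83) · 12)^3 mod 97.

20

(82)^4 ≡ 88 (mod 97)
88 · 83 = 7304 ≡ 29 (mod 97)
29 · 12 = 348 ≡ 57 (mod 97)
(57)^3 ≡ 20 (mod 97)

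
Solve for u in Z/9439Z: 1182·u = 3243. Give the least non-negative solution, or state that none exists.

gcd(1182, 9439) = 1, so a unique solution mod 9439 exists.
1182⁻¹ ≡ 8329 (mod 9439).
u ≡ 8329·3243 ≡ 5968 (mod 9439).

5968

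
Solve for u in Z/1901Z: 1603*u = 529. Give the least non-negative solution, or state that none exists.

987

gcd(1603, 1901) = 1, so a unique solution mod 1901 exists.
1603⁻¹ ≡ 1716 (mod 1901).
u ≡ 1716*529 ≡ 987 (mod 1901).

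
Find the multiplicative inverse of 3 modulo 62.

21

By the extended Euclidean algorithm:
62 = 20·3 + 2
3 = 1·2 + 1
2 = 2·1 + 0
gcd(3, 62) = 1, so the inverse exists.
Bézout: 1 = −1·62 + 21·3.
So 3⁻¹ ≡ 21 (mod 62).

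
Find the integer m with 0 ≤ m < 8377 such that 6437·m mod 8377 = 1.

Apply the Euclidean algorithm and back-substitute:
8377 = 1*6437 + 1940
6437 = 3*1940 + 617
1940 = 3*617 + 89
617 = 6*89 + 83
89 = 1*83 + 6
83 = 13*6 + 5
6 = 1*5 + 1
5 = 5*1 + 0
gcd(6437, 8377) = 1, so the inverse exists.
Back-substitute for 1:
1 = 1*6 − 1*5
  = −1*83 + 14*6
  = 14*89 − 15*83
  = −15*617 + 104*89
  = 104*1940 − 327*617
  = −327*6437 + 1085*1940
  = 1085*8377 − 1412*6437
So 6437⁻¹ ≡ −1412 ≡ 6965 (mod 8377).

6965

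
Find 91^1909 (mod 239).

142

By square-and-multiply:
91^1 ≡ 91 (mod 239)
91^2 ≡ 91^2 = 8281 ≡ 155 (mod 239)
91^4 ≡ 155^2 = 24025 ≡ 125 (mod 239)
91^8 ≡ 125^2 = 15625 ≡ 90 (mod 239)
91^16 ≡ 90^2 = 8100 ≡ 213 (mod 239)
91^32 ≡ 213^2 = 45369 ≡ 198 (mod 239)
91^64 ≡ 198^2 = 39204 ≡ 8 (mod 239)
91^128 ≡ 8^2 = 64 (mod 239)
91^256 ≡ 64^2 = 4096 ≡ 33 (mod 239)
91^512 ≡ 33^2 = 1089 ≡ 133 (mod 239)
91^1024 ≡ 133^2 = 17689 ≡ 3 (mod 239)
91^1909 = 91^1024 · 91^512 · 91^256 · 91^64 · 91^32 · 91^16 · 91^4 · 91^1 ≡ 3 · 133 · 33 · 8 · 198 · 213 · 125 · 91 (mod 239).
Accumulate the product:
3 · 133 = 399 ≡ 160
160 · 33 = 5280 ≡ 22
22 · 8 = 176
176 · 198 = 34848 ≡ 193
193 · 213 = 41109 ≡ 1
1 · 125 = 125
125 · 91 = 11375 ≡ 142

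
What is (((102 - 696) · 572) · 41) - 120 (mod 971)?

102 - 696 = -594 ≡ 377 (mod 971)
377 · 572 = 215644 ≡ 82 (mod 971)
82 · 41 = 3362 ≡ 449 (mod 971)
449 - 120 = 329

329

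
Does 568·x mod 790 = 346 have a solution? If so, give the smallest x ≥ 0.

2

gcd(568, 790) = 2, and 2 | 346, so solutions exist.
Divide through by 2: 284·x ≡ 173 (mod 395).
284⁻¹ ≡ 274 (mod 395).
x ≡ 274·173 ≡ 2 (mod 395).
The smallest non-negative solution is x = 2.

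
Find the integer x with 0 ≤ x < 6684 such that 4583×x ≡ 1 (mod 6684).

Apply the Euclidean algorithm and back-substitute:
6684 = 1*4583 + 2101
4583 = 2*2101 + 381
2101 = 5*381 + 196
381 = 1*196 + 185
196 = 1*185 + 11
185 = 16*11 + 9
11 = 1*9 + 2
9 = 4*2 + 1
2 = 2*1 + 0
gcd(4583, 6684) = 1, so the inverse exists.
Back-substitute for 1:
1 = 1*9 − 4*2
  = −4*11 + 5*9
  = 5*185 − 84*11
  = −84*196 + 89*185
  = 89*381 − 173*196
  = −173*2101 + 954*381
  = 954*4583 − 2081*2101
  = −2081*6684 + 3035*4583
So 4583⁻¹ ≡ 3035 (mod 6684).

3035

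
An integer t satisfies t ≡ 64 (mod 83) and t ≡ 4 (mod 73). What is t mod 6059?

83⁻¹ mod 73: 83*22 ≡ 1 (mod 73), so 83⁻¹ ≡ 22.
t = 64 + 83*((4 − 64)*22 mod 73) = 64 + 83*67 = 5625.

5625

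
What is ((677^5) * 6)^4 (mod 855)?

(677)^5 ≡ 122 (mod 855)
122 * 6 = 732
(732)^4 ≡ 576 (mod 855)

576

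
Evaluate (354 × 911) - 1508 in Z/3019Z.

972

354 × 911 = 322494 ≡ 2480 (mod 3019)
2480 - 1508 = 972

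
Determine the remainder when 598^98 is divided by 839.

196

598^1 ≡ 598 (mod 839)
598^2 ≡ 598^2 = 357604 ≡ 190 (mod 839)
598^4 ≡ 190^2 = 36100 ≡ 23 (mod 839)
598^8 ≡ 23^2 = 529 (mod 839)
598^16 ≡ 529^2 = 279841 ≡ 454 (mod 839)
598^32 ≡ 454^2 = 206116 ≡ 561 (mod 839)
598^64 ≡ 561^2 = 314721 ≡ 96 (mod 839)
598^98 = 598^64 × 598^32 × 598^2 ≡ 96 × 561 × 190 (mod 839).
Accumulate the product:
96 × 561 = 53856 ≡ 160
160 × 190 = 30400 ≡ 196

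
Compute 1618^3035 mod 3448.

1616

Compute successive squares:
1618^1 ≡ 1618 (mod 3448)
1618^2 ≡ 1618^2 = 2617924 ≡ 892 (mod 3448)
1618^4 ≡ 892^2 = 795664 ≡ 2624 (mod 3448)
1618^8 ≡ 2624^2 = 6885376 ≡ 3168 (mod 3448)
1618^16 ≡ 3168^2 = 10036224 ≡ 2544 (mod 3448)
1618^32 ≡ 2544^2 = 6471936 ≡ 40 (mod 3448)
1618^64 ≡ 40^2 = 1600 (mod 3448)
1618^128 ≡ 1600^2 = 2560000 ≡ 1584 (mod 3448)
1618^256 ≡ 1584^2 = 2509056 ≡ 2360 (mod 3448)
1618^512 ≡ 2360^2 = 5569600 ≡ 1080 (mod 3448)
1618^1024 ≡ 1080^2 = 1166400 ≡ 976 (mod 3448)
1618^2048 ≡ 976^2 = 952576 ≡ 928 (mod 3448)
1618^3035 = 1618^2048 * 1618^512 * 1618^256 * 1618^128 * 1618^64 * 1618^16 * 1618^8 * 1618^2 * 1618^1 ≡ 928 * 1080 * 2360 * 1584 * 1600 * 2544 * 3168 * 892 * 1618 (mod 3448).
Accumulate the product:
928 * 1080 = 1002240 ≡ 2320
2320 * 2360 = 5475200 ≡ 3224
3224 * 1584 = 5106816 ≡ 328
328 * 1600 = 524800 ≡ 704
704 * 2544 = 1790976 ≡ 1464
1464 * 3168 = 4637952 ≡ 392
392 * 892 = 349664 ≡ 1416
1416 * 1618 = 2291088 ≡ 1616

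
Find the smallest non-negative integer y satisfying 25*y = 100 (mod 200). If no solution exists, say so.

4

gcd(25, 200) = 25, and 25 | 100, so solutions exist.
Divide through by 25: 1*y mod 8 = 4.
1⁻¹ ≡ 1 (mod 8).
y ≡ 1*4 ≡ 4 (mod 8).
The smallest non-negative solution is y = 4.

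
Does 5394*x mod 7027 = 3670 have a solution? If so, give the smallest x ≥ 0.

5850

gcd(5394, 7027) = 1, so a unique solution mod 7027 exists.
5394⁻¹ ≡ 5650 (mod 7027).
x ≡ 5650*3670 ≡ 5850 (mod 7027).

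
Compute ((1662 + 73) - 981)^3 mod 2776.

1662 + 73 = 1735
1735 - 981 = 754
(754)^3 ≡ 2248 (mod 2776)

2248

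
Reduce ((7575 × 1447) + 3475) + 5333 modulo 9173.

8098

7575 × 1447 = 10961025 ≡ 8463 (mod 9173)
8463 + 3475 = 11938 ≡ 2765 (mod 9173)
2765 + 5333 = 8098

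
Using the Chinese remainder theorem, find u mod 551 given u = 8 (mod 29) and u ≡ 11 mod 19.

29⁻¹ mod 19: 29×2 ≡ 1 (mod 19), so 29⁻¹ ≡ 2.
u = 8 + 29×((11 − 8)×2 mod 19) = 8 + 29×6 = 182.
Check: 182 mod 29 = 8, 182 mod 19 = 11. ✓

182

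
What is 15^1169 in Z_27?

By square-and-multiply:
1169 in binary is 10010010001, i.e. 1169 = 1024 + 128 + 16 + 1.
15^1 ≡ 15 (mod 27)
15^2 ≡ 15^2 = 225 ≡ 9 (mod 27)
15^4 ≡ 9^2 = 81 ≡ 0 (mod 27)
15^8 ≡ 0^2 = 0 (mod 27)
15^16 ≡ 0^2 = 0 (mod 27)
15^32 ≡ 0^2 = 0 (mod 27)
15^64 ≡ 0^2 = 0 (mod 27)
15^128 ≡ 0^2 = 0 (mod 27)
15^256 ≡ 0^2 = 0 (mod 27)
15^512 ≡ 0^2 = 0 (mod 27)
15^1024 ≡ 0^2 = 0 (mod 27)
15^1169 = 15^1024 · 15^128 · 15^16 · 15^1 ≡ 0 · 0 · 0 · 15 (mod 27).
Accumulate the product:
0 · 0 = 0
0 · 0 = 0
0 · 15 = 0

0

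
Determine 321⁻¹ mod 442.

442 = 1×321 + 121
321 = 2×121 + 79
121 = 1×79 + 42
79 = 1×42 + 37
42 = 1×37 + 5
37 = 7×5 + 2
5 = 2×2 + 1
2 = 2×1 + 0
gcd(321, 442) = 1, so the inverse exists.
Bézout: 1 = 130×442 − 179×321.
So 321⁻¹ ≡ −179 ≡ 263 (mod 442).

263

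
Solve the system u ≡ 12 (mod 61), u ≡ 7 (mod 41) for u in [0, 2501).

61⁻¹ mod 41: 61×39 ≡ 1 (mod 41), so 61⁻¹ ≡ 39.
u = 12 + 61×((7 − 12)×39 mod 41) = 12 + 61×10 = 622.

622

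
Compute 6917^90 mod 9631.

8917

6917^1 ≡ 6917 (mod 9631)
6917^2 ≡ 6917^2 = 47844889 ≡ 7712 (mod 9631)
6917^4 ≡ 7712^2 = 59474944 ≡ 3519 (mod 9631)
6917^8 ≡ 3519^2 = 12383361 ≡ 7526 (mod 9631)
6917^16 ≡ 7526^2 = 56640676 ≡ 765 (mod 9631)
6917^32 ≡ 765^2 = 585225 ≡ 7365 (mod 9631)
6917^64 ≡ 7365^2 = 54243225 ≡ 1433 (mod 9631)
6917^90 = 6917^64 * 6917^16 * 6917^8 * 6917^2 ≡ 1433 * 765 * 7526 * 7712 (mod 9631).
Accumulate the product:
1433 * 765 = 1096245 ≡ 7942
7942 * 7526 = 59771492 ≡ 1506
1506 * 7712 = 11614272 ≡ 8917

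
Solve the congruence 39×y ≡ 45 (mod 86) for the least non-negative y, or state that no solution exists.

gcd(39, 86) = 1, so a unique solution mod 86 exists.
39⁻¹ ≡ 75 (mod 86).
y ≡ 75×45 ≡ 21 (mod 86).

21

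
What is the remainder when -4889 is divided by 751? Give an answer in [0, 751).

-4889 = -7×751 + 368, so -4889 ≡ 368 (mod 751).

368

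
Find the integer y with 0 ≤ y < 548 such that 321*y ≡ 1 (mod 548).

309

Run the extended Euclidean algorithm:
548 = 1*321 + 227
321 = 1*227 + 94
227 = 2*94 + 39
94 = 2*39 + 16
39 = 2*16 + 7
16 = 2*7 + 2
7 = 3*2 + 1
2 = 2*1 + 0
gcd(321, 548) = 1, so the inverse exists.
Bézout: 1 = 140*548 − 239*321.
So 321⁻¹ ≡ −239 ≡ 309 (mod 548).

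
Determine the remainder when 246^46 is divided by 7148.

246^1 ≡ 246 (mod 7148)
246^2 ≡ 246^2 = 60516 ≡ 3332 (mod 7148)
246^4 ≡ 3332^2 = 11102224 ≡ 1380 (mod 7148)
246^8 ≡ 1380^2 = 1904400 ≡ 3032 (mod 7148)
246^16 ≡ 3032^2 = 9193024 ≡ 696 (mod 7148)
246^32 ≡ 696^2 = 484416 ≡ 5500 (mod 7148)
246^46 = 246^32 · 246^8 · 246^4 · 246^2 ≡ 5500 · 3032 · 1380 · 3332 (mod 7148).
Accumulate the product:
5500 · 3032 = 16676000 ≡ 6864
6864 · 1380 = 9472320 ≡ 1220
1220 · 3332 = 4065040 ≡ 4976

4976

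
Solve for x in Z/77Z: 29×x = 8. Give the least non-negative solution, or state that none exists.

gcd(29, 77) = 1, so a unique solution mod 77 exists.
29⁻¹ ≡ 8 (mod 77).
x ≡ 8×8 ≡ 64 (mod 77).

64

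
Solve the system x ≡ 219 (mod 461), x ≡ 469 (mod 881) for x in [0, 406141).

461⁻¹ mod 881: 461·86 ≡ 1 (mod 881), so 461⁻¹ ≡ 86.
x = 219 + 461·((469 − 219)·86 mod 881) = 219 + 461·356 = 164335.

164335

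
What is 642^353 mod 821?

Using repeated squaring:
642^1 ≡ 642 (mod 821)
642^2 ≡ 642^2 = 412164 ≡ 22 (mod 821)
642^4 ≡ 22^2 = 484 (mod 821)
642^8 ≡ 484^2 = 234256 ≡ 271 (mod 821)
642^16 ≡ 271^2 = 73441 ≡ 372 (mod 821)
642^32 ≡ 372^2 = 138384 ≡ 456 (mod 821)
642^64 ≡ 456^2 = 207936 ≡ 223 (mod 821)
642^128 ≡ 223^2 = 49729 ≡ 469 (mod 821)
642^256 ≡ 469^2 = 219961 ≡ 754 (mod 821)
642^353 = 642^256 * 642^64 * 642^32 * 642^1 ≡ 754 * 223 * 456 * 642 (mod 821).
Accumulate the product:
754 * 223 = 168142 ≡ 658
658 * 456 = 300048 ≡ 383
383 * 642 = 245886 ≡ 407

407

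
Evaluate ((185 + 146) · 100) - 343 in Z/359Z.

185 + 146 = 331
331 · 100 = 33100 ≡ 72 (mod 359)
72 - 343 = -271 ≡ 88 (mod 359)

88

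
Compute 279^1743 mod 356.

319

Using repeated squaring:
279^1 ≡ 279 (mod 356)
279^2 ≡ 279^2 = 77841 ≡ 233 (mod 356)
279^4 ≡ 233^2 = 54289 ≡ 177 (mod 356)
279^8 ≡ 177^2 = 31329 ≡ 1 (mod 356)
279^16 ≡ 1^2 = 1 (mod 356)
279^32 ≡ 1^2 = 1 (mod 356)
279^64 ≡ 1^2 = 1 (mod 356)
279^128 ≡ 1^2 = 1 (mod 356)
279^256 ≡ 1^2 = 1 (mod 356)
279^512 ≡ 1^2 = 1 (mod 356)
279^1024 ≡ 1^2 = 1 (mod 356)
279^1743 = 279^1024 · 279^512 · 279^128 · 279^64 · 279^8 · 279^4 · 279^2 · 279^1 ≡ 1 · 1 · 1 · 1 · 1 · 177 · 233 · 279 (mod 356).
Accumulate the product:
1 · 1 = 1
1 · 1 = 1
1 · 1 = 1
1 · 1 = 1
1 · 177 = 177
177 · 233 = 41241 ≡ 301
301 · 279 = 83979 ≡ 319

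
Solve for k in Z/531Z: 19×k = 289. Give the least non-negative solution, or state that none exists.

gcd(19, 531) = 1, so a unique solution mod 531 exists.
19⁻¹ ≡ 28 (mod 531).
k ≡ 28×289 ≡ 127 (mod 531).

127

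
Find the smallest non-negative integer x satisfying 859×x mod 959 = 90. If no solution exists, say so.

95

gcd(859, 959) = 1, so a unique solution mod 959 exists.
859⁻¹ ≡ 374 (mod 959).
x ≡ 374×90 ≡ 95 (mod 959).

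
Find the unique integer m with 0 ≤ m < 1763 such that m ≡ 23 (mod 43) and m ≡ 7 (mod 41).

43⁻¹ mod 41: 43·21 ≡ 1 (mod 41), so 43⁻¹ ≡ 21.
m = 23 + 43·((7 − 23)·21 mod 41) = 23 + 43·33 = 1442.

1442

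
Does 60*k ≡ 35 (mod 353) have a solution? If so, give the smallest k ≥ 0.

30

gcd(60, 353) = 1, so a unique solution mod 353 exists.
60⁻¹ ≡ 253 (mod 353).
k ≡ 253*35 ≡ 30 (mod 353).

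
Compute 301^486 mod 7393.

4888

Compute successive squares:
486 in binary is 111100110, i.e. 486 = 256 + 128 + 64 + 32 + 4 + 2.
301^1 ≡ 301 (mod 7393)
301^2 ≡ 301^2 = 90601 ≡ 1885 (mod 7393)
301^4 ≡ 1885^2 = 3553225 ≡ 4585 (mod 7393)
301^8 ≡ 4585^2 = 21022225 ≡ 3926 (mod 7393)
301^16 ≡ 3926^2 = 15413476 ≡ 6464 (mod 7393)
301^32 ≡ 6464^2 = 41783296 ≡ 5453 (mod 7393)
301^64 ≡ 5453^2 = 29735209 ≡ 563 (mod 7393)
301^128 ≡ 563^2 = 316969 ≡ 6463 (mod 7393)
301^256 ≡ 6463^2 = 41770369 ≡ 7312 (mod 7393)
301^486 = 301^256 · 301^128 · 301^64 · 301^32 · 301^4 · 301^2 ≡ 7312 · 6463 · 563 · 5453 · 4585 · 1885 (mod 7393).
Accumulate the product:
7312 · 6463 = 47257456 ≡ 1400
1400 · 563 = 788200 ≡ 4542
4542 · 5453 = 24767526 ≡ 976
976 · 4585 = 4474960 ≡ 2195
2195 · 1885 = 4137575 ≡ 4888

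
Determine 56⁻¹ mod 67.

By the extended Euclidean algorithm:
67 = 1×56 + 11
56 = 5×11 + 1
11 = 11×1 + 0
gcd(56, 67) = 1, so the inverse exists.
Back-substitute for 1:
1 = 1×56 − 5×11
  = −5×67 + 6×56
So 56⁻¹ ≡ 6 (mod 67).

6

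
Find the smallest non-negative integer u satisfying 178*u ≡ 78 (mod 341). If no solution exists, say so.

215

gcd(178, 341) = 1, so a unique solution mod 341 exists.
178⁻¹ ≡ 182 (mod 341).
u ≡ 182*78 ≡ 215 (mod 341).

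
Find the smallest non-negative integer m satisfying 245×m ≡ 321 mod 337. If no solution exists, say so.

176

gcd(245, 337) = 1, so a unique solution mod 337 exists.
245⁻¹ ≡ 326 (mod 337).
m ≡ 326×321 ≡ 176 (mod 337).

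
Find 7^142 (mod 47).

4

Using repeated squaring:
142 in binary is 10001110, i.e. 142 = 128 + 8 + 4 + 2.
7^1 ≡ 7 (mod 47)
7^2 ≡ 7^2 = 49 ≡ 2 (mod 47)
7^4 ≡ 2^2 = 4 (mod 47)
7^8 ≡ 4^2 = 16 (mod 47)
7^16 ≡ 16^2 = 256 ≡ 21 (mod 47)
7^32 ≡ 21^2 = 441 ≡ 18 (mod 47)
7^64 ≡ 18^2 = 324 ≡ 42 (mod 47)
7^128 ≡ 42^2 = 1764 ≡ 25 (mod 47)
7^142 = 7^128 × 7^8 × 7^4 × 7^2 ≡ 25 × 16 × 4 × 2 (mod 47).
Accumulate the product:
25 × 16 = 400 ≡ 24
24 × 4 = 96 ≡ 2
2 × 2 = 4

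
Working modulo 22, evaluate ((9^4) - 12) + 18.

11

(9)^4 ≡ 5 (mod 22)
5 - 12 = -7 ≡ 15 (mod 22)
15 + 18 = 33 ≡ 11 (mod 22)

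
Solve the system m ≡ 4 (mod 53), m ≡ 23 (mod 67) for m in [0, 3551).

693

53⁻¹ mod 67: 53×43 ≡ 1 (mod 67), so 53⁻¹ ≡ 43.
m = 4 + 53×((23 − 4)×43 mod 67) = 4 + 53×13 = 693.
Check: 693 mod 53 = 4, 693 mod 67 = 23. ✓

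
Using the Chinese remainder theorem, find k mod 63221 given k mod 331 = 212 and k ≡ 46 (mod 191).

2529

331⁻¹ mod 191: 331·176 ≡ 1 (mod 191), so 331⁻¹ ≡ 176.
k = 212 + 331·((46 − 212)·176 mod 191) = 212 + 331·7 = 2529.
Check: 2529 mod 331 = 212, 2529 mod 191 = 46. ✓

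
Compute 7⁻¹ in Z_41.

Apply the Euclidean algorithm and back-substitute:
41 = 5*7 + 6
7 = 1*6 + 1
6 = 6*1 + 0
gcd(7, 41) = 1, so the inverse exists.
Back-substitute for 1:
1 = 1*7 − 1*6
  = −1*41 + 6*7
So 7⁻¹ ≡ 6 (mod 41).

6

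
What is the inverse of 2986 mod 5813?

1828

By the extended Euclidean algorithm:
5813 = 1·2986 + 2827
2986 = 1·2827 + 159
2827 = 17·159 + 124
159 = 1·124 + 35
124 = 3·35 + 19
35 = 1·19 + 16
19 = 1·16 + 3
16 = 5·3 + 1
3 = 3·1 + 0
gcd(2986, 5813) = 1, so the inverse exists.
Bézout: 1 = −939·5813 + 1828·2986.
So 2986⁻¹ ≡ 1828 (mod 5813).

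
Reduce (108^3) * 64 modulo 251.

117

(108)^3 ≡ 194 (mod 251)
194 * 64 = 12416 ≡ 117 (mod 251)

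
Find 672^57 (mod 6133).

Using repeated squaring:
57 in binary is 111001, i.e. 57 = 32 + 16 + 8 + 1.
672^1 ≡ 672 (mod 6133)
672^2 ≡ 672^2 = 451584 ≡ 3875 (mod 6133)
672^4 ≡ 3875^2 = 15015625 ≡ 2041 (mod 6133)
672^8 ≡ 2041^2 = 4165681 ≡ 1374 (mod 6133)
672^16 ≡ 1374^2 = 1887876 ≡ 5045 (mod 6133)
672^32 ≡ 5045^2 = 25452025 ≡ 75 (mod 6133)
672^57 = 672^32 · 672^16 · 672^8 · 672^1 ≡ 75 · 5045 · 1374 · 672 (mod 6133).
Accumulate the product:
75 · 5045 = 378375 ≡ 4262
4262 · 1374 = 5855988 ≡ 5106
5106 · 672 = 3431232 ≡ 2885

2885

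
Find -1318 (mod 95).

12

-1318 = -14·95 + 12, so -1318 ≡ 12 (mod 95).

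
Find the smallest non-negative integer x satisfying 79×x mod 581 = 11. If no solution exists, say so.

gcd(79, 581) = 1, so a unique solution mod 581 exists.
79⁻¹ ≡ 228 (mod 581).
x ≡ 228×11 ≡ 184 (mod 581).

184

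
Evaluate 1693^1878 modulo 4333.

Using repeated squaring:
1878 in binary is 11101010110, i.e. 1878 = 1024 + 512 + 256 + 64 + 16 + 4 + 2.
1693^1 ≡ 1693 (mod 4333)
1693^2 ≡ 1693^2 = 2866249 ≡ 2136 (mod 4333)
1693^4 ≡ 2136^2 = 4562496 ≡ 4180 (mod 4333)
1693^8 ≡ 4180^2 = 17472400 ≡ 1744 (mod 4333)
1693^16 ≡ 1744^2 = 3041536 ≡ 4103 (mod 4333)
1693^32 ≡ 4103^2 = 16834609 ≡ 904 (mod 4333)
1693^64 ≡ 904^2 = 817216 ≡ 2612 (mod 4333)
1693^128 ≡ 2612^2 = 6822544 ≡ 2402 (mod 4333)
1693^256 ≡ 2402^2 = 5769604 ≡ 2381 (mod 4333)
1693^512 ≡ 2381^2 = 5669161 ≡ 1597 (mod 4333)
1693^1024 ≡ 1597^2 = 2550409 ≡ 2605 (mod 4333)
1693^1878 = 1693^1024 × 1693^512 × 1693^256 × 1693^64 × 1693^16 × 1693^4 × 1693^2 ≡ 2605 × 1597 × 2381 × 2612 × 4103 × 4180 × 2136 (mod 4333).
Accumulate the product:
2605 × 1597 = 4160185 ≡ 505
505 × 2381 = 1202405 ≡ 2164
2164 × 2612 = 5652368 ≡ 2136
2136 × 4103 = 8764008 ≡ 2682
2682 × 4180 = 11210760 ≡ 1289
1289 × 2136 = 2753304 ≡ 1849

1849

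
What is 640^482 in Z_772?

640^1 ≡ 640 (mod 772)
640^2 ≡ 640^2 = 409600 ≡ 440 (mod 772)
640^4 ≡ 440^2 = 193600 ≡ 600 (mod 772)
640^8 ≡ 600^2 = 360000 ≡ 248 (mod 772)
640^16 ≡ 248^2 = 61504 ≡ 516 (mod 772)
640^32 ≡ 516^2 = 266256 ≡ 688 (mod 772)
640^64 ≡ 688^2 = 473344 ≡ 108 (mod 772)
640^128 ≡ 108^2 = 11664 ≡ 84 (mod 772)
640^256 ≡ 84^2 = 7056 ≡ 108 (mod 772)
640^482 = 640^256 × 640^128 × 640^64 × 640^32 × 640^2 ≡ 108 × 84 × 108 × 688 × 440 (mod 772).
Accumulate the product:
108 × 84 = 9072 ≡ 580
580 × 108 = 62640 ≡ 108
108 × 688 = 74304 ≡ 192
192 × 440 = 84480 ≡ 332

332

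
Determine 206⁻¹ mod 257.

131

By the extended Euclidean algorithm:
257 = 1·206 + 51
206 = 4·51 + 2
51 = 25·2 + 1
2 = 2·1 + 0
gcd(206, 257) = 1, so the inverse exists.
Back-substitute for 1:
1 = 1·51 − 25·2
  = −25·206 + 101·51
  = 101·257 − 126·206
So 206⁻¹ ≡ −126 ≡ 131 (mod 257).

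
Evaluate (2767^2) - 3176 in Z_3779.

(2767)^2 ≡ 35 (mod 3779)
35 - 3176 = -3141 ≡ 638 (mod 3779)

638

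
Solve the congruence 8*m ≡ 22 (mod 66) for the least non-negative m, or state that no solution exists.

gcd(8, 66) = 2, and 2 | 22, so solutions exist.
Divide through by 2: 4*m = 11 (mod 33).
4⁻¹ ≡ 25 (mod 33).
m ≡ 25*11 ≡ 11 (mod 33).
The smallest non-negative solution is m = 11.

11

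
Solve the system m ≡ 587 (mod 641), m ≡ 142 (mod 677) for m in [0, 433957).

92891

641⁻¹ mod 677: 641×94 ≡ 1 (mod 677), so 641⁻¹ ≡ 94.
m = 587 + 641×((142 − 587)×94 mod 677) = 587 + 641×144 = 92891.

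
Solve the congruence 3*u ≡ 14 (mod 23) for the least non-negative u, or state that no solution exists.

20

gcd(3, 23) = 1, so a unique solution mod 23 exists.
3⁻¹ ≡ 8 (mod 23).
u ≡ 8*14 ≡ 20 (mod 23).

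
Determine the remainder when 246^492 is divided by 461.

16

Using repeated squaring:
246^1 ≡ 246 (mod 461)
246^2 ≡ 246^2 = 60516 ≡ 125 (mod 461)
246^4 ≡ 125^2 = 15625 ≡ 412 (mod 461)
246^8 ≡ 412^2 = 169744 ≡ 96 (mod 461)
246^16 ≡ 96^2 = 9216 ≡ 457 (mod 461)
246^32 ≡ 457^2 = 208849 ≡ 16 (mod 461)
246^64 ≡ 16^2 = 256 (mod 461)
246^128 ≡ 256^2 = 65536 ≡ 74 (mod 461)
246^256 ≡ 74^2 = 5476 ≡ 405 (mod 461)
246^492 = 246^256 × 246^128 × 246^64 × 246^32 × 246^8 × 246^4 ≡ 405 × 74 × 256 × 16 × 96 × 412 (mod 461).
Accumulate the product:
405 × 74 = 29970 ≡ 5
5 × 256 = 1280 ≡ 358
358 × 16 = 5728 ≡ 196
196 × 96 = 18816 ≡ 376
376 × 412 = 154912 ≡ 16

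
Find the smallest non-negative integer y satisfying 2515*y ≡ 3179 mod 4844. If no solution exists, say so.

gcd(2515, 4844) = 1, so a unique solution mod 4844 exists.
2515⁻¹ ≡ 599 (mod 4844).
y ≡ 599*3179 ≡ 529 (mod 4844).

529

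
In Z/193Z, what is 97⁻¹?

2

193 = 1*97 + 96
97 = 1*96 + 1
96 = 96*1 + 0
gcd(97, 193) = 1, so the inverse exists.
Back-substitute for 1:
1 = 1*97 − 1*96
  = −1*193 + 2*97
So 97⁻¹ ≡ 2 (mod 193).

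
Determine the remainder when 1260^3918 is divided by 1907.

549

By square-and-multiply:
3918 in binary is 111101001110, i.e. 3918 = 2048 + 1024 + 512 + 256 + 64 + 8 + 4 + 2.
1260^1 ≡ 1260 (mod 1907)
1260^2 ≡ 1260^2 = 1587600 ≡ 976 (mod 1907)
1260^4 ≡ 976^2 = 952576 ≡ 983 (mod 1907)
1260^8 ≡ 983^2 = 966289 ≡ 1347 (mod 1907)
1260^16 ≡ 1347^2 = 1814409 ≡ 852 (mod 1907)
1260^32 ≡ 852^2 = 725904 ≡ 1244 (mod 1907)
1260^64 ≡ 1244^2 = 1547536 ≡ 959 (mod 1907)
1260^128 ≡ 959^2 = 919681 ≡ 507 (mod 1907)
1260^256 ≡ 507^2 = 257049 ≡ 1511 (mod 1907)
1260^512 ≡ 1511^2 = 2283121 ≡ 442 (mod 1907)
1260^1024 ≡ 442^2 = 195364 ≡ 850 (mod 1907)
1260^2048 ≡ 850^2 = 722500 ≡ 1654 (mod 1907)
1260^3918 = 1260^2048 · 1260^1024 · 1260^512 · 1260^256 · 1260^64 · 1260^8 · 1260^4 · 1260^2 ≡ 1654 · 850 · 442 · 1511 · 959 · 1347 · 983 · 976 (mod 1907).
Accumulate the product:
1654 · 850 = 1405900 ≡ 441
441 · 442 = 194922 ≡ 408
408 · 1511 = 616488 ≡ 527
527 · 959 = 505393 ≡ 38
38 · 1347 = 51186 ≡ 1604
1604 · 983 = 1576732 ≡ 1550
1550 · 976 = 1512800 ≡ 549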